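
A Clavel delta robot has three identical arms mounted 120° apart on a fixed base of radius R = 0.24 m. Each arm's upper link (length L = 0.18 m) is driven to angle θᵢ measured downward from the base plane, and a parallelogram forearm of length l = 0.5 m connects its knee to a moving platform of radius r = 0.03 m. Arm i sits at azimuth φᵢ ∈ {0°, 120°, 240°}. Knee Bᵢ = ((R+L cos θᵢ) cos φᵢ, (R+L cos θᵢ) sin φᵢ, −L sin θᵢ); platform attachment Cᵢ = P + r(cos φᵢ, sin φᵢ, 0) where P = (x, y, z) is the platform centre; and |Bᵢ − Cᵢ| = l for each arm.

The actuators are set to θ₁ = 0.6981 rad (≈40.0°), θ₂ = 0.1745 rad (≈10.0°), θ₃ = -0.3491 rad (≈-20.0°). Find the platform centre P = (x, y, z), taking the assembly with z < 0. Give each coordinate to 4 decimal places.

(-0.0966, -0.0456, -0.3402)

arm 1 at φ=0.0°: e+L cos θ1 = 0.3479;  centre 1 = (0.3479, 0.0000, -0.1157)
centre 2 = (0.3873·cos120.0°, 0.3873·sin120.0°, -0.0313) = (-0.1936, 0.3354, -0.0313)
centre 3 = (0.3791·cos240.0°, 0.3791·sin240.0°, 0.0616) = (-0.1896, -0.3283, 0.0616)
eliminate P² terms by subtracting sphere 1 from 2 and 3
plane₁₂: -1.0830x+0.6708y+0.1689z = 0.0165
Cramer: x(z) = -0.0137+0.2435z;  y(z) = 0.0025+0.1413z
quadratic in z: (1.0793)z²+(0.0560)z+(-0.1058)=0, √Δ=0.6783 → z ∈ {-0.3402, 0.2883}; z = -0.3402 (taking z<0)
x = -0.0966, y = -0.0456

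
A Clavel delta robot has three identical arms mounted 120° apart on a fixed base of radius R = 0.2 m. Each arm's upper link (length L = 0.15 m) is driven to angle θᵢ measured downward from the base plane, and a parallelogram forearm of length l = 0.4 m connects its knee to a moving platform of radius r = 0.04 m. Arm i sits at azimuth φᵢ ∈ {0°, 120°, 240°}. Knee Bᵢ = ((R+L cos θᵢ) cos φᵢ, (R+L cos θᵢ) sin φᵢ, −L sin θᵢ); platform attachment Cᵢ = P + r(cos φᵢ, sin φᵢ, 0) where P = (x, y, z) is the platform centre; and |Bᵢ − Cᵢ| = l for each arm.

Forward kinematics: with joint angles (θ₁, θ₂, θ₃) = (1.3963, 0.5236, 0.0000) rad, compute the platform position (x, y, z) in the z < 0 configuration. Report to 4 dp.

(-0.1631, -0.0515, -0.3360)

φ1=0.0°: virtual centre (0.1860, 0.0000, -0.1477), radius l
arm 2 at φ=120.0°: e+L cos θ2 = 0.2899;  centre 2 = (-0.1450, 0.2511, -0.0750)
φ3=240.0°: virtual centre (-0.1550, -0.2685, 0.0000), radius l
|centre ₂|²−|centre ₁|² = 0.0332;  |centre ₃|²−|centre ₁|² = 0.0397
linear system: -0.6620x+0.5021y = 0.0332−0.1454z; -0.6821x+-0.5369y = 0.0397−0.2954z
det = 0.6979;  x = -0.0541+0.3244z,  y = -0.0051+0.1381z
quadratic in z: (1.1243)z²+(0.1382)z+(-0.0805)=0, √Δ=0.6173 → z ∈ {-0.3360, 0.2131}; z = -0.3360 (taking z<0)
x = -0.1631, y = -0.0515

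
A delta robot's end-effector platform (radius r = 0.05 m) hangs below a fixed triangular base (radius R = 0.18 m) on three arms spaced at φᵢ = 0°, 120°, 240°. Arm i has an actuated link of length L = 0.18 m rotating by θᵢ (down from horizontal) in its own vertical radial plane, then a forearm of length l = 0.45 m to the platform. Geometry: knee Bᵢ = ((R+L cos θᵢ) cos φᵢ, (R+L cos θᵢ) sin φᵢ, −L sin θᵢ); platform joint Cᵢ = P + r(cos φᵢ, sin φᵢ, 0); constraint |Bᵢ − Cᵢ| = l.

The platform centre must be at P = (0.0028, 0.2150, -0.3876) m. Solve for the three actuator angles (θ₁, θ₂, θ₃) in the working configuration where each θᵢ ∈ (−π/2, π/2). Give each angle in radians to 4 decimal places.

rotate P by −φ1: (0.0028, 0.2150, -0.3876)
  A=0.1272, B=-0.3876, C=(l²−L²−A²−y'²−z²)/(2L)=-0.1182
  γ=atan2(-0.3876,0.1272)=-1.2537;  ψ=arccos(-0.2897)=1.8647;  θ1=γ+ψ≈0.6110
arm 2 (φ=120.0°): x'=0.1848, y'=-0.1099
  A=-0.0548, B=-0.3876, C=(l²−L²−A²−y'²−z²)/(2L)=0.0133
  θ2 = atan2(B,A) + arccos(C/0.3915) = -0.1744
φ3=240.0° → target in arm frame (-0.1876, -0.1051)
  A cos θ + B sin θ = C:  0.3176·cos θ + -0.3876·sin θ = -0.2557
  √(A²+B²)=0.5011;  θ3 = -0.8843+2.1062 ≈ 1.2219

θ₁ = 0.6110, θ₂ = -0.1744, θ₃ = 1.2219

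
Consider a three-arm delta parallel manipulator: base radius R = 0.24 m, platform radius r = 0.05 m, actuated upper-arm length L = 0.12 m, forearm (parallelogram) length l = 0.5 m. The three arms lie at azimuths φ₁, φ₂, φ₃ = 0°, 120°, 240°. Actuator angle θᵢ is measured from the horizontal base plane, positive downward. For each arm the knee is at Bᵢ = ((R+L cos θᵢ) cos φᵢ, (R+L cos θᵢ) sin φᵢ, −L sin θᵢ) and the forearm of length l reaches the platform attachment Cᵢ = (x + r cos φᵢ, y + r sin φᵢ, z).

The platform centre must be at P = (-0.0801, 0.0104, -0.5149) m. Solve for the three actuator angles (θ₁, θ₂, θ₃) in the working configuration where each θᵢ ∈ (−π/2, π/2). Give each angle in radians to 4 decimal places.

θ₁ = 1.3090, θ₂ = 0.6980, θ₃ = 0.7849

φ1=0.0° → target in arm frame (-0.0801, 0.0104)
  A=0.2701, B=-0.5149, C=(l²−L²−A²−y'²−z²)/(2L)=-0.4274
  γ=atan2(-0.5149,0.2701)=-1.0877;  ψ=arccos(-0.7351)=2.3966;  θ1=γ+ψ≈1.3090
arm 2 (φ=120.0°): x'=0.0491, y'=0.0642
  A cos θ + B sin θ = C:  0.1409·cos θ + -0.5149·sin θ = -0.2229
  θ2 = atan2(B,A) + arccos(C/0.5338) = 0.6980
φ3=240.0° → target in arm frame (0.0310, -0.0746)
  A cos θ + B sin θ = C:  0.1590·cos θ + -0.5149·sin θ = -0.2515
  √(A²+B²)=0.5389;  θ3 = -1.2714+2.0563 ≈ 0.7849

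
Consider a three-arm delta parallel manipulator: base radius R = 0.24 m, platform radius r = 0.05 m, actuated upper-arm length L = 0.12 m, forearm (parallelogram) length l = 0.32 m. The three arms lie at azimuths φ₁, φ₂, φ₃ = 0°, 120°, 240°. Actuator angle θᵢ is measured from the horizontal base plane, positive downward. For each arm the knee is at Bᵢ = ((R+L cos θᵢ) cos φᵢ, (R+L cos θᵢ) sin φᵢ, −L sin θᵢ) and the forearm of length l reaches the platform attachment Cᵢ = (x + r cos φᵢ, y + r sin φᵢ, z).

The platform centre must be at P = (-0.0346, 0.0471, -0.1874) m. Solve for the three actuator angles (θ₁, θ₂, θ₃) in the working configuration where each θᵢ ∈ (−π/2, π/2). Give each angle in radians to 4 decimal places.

φ1=0.0° → target in arm frame (-0.0346, 0.0471)
  e−x'=0.2246;  (l²−L²−(e−x')²−y'²−z²)/2L = 0.0009
  θ1 = atan2(B,A) + arccos(C/0.2925) = 0.8723
rotate P by −φ2: (0.0581, 0.0064, -0.1874)
  A cos θ + B sin θ = C:  0.1319·cos θ + -0.1874·sin θ = 0.1477
  θ2 = atan2(B,A) + arccos(C/0.2292) = -0.0868
φ3=240.0° → target in arm frame (-0.0235, -0.0535)
  e−x'=0.2135;  (l²−L²−(e−x')²−y'²−z²)/2L = 0.0185
  θ3 = atan2(B,A) + arccos(C/0.2841) = 0.7852

θ₁ = 0.8723, θ₂ = -0.0868, θ₃ = 0.7852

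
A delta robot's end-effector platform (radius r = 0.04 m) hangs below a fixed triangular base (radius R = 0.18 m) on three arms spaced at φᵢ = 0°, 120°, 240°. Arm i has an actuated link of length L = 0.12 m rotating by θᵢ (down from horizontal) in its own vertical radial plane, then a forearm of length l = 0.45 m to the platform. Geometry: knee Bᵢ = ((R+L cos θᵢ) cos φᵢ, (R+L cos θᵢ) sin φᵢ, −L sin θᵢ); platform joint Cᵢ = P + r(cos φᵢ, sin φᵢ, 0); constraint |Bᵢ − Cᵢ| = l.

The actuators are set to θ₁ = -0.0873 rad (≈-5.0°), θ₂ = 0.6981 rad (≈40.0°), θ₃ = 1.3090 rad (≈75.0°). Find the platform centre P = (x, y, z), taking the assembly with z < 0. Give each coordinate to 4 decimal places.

(0.1530, 0.0843, -0.4185)

φ1=0.0°: virtual centre (0.2595, 0.0000, 0.0105), radius l
φ2=120.0°: virtual centre (-0.1160, 0.2009, -0.0771), radius l
arm 3 at φ=240.0°: (R−r)+L cos θ3 = 0.1711;  S3 = (-0.0855, -0.1481, -0.1159)
eliminate P² terms by subtracting sphere 1 from 2 and 3
linear system: -0.7510x+0.4017y = -0.0077−-0.1752z; -0.6901x+-0.2963y = -0.0248−-0.2527z
Cramer: x(z) = 0.0245-0.3070z;  y(z) = 0.0266-0.1379z
sphere 1 gives Az²+Bz+C=0 with A=1.1133, B=0.1161, C=-0.1464;  B²−4AC=0.6656;  roots -0.4185, 0.3143;  negative root z = -0.4185
x = 0.1530, y = 0.0843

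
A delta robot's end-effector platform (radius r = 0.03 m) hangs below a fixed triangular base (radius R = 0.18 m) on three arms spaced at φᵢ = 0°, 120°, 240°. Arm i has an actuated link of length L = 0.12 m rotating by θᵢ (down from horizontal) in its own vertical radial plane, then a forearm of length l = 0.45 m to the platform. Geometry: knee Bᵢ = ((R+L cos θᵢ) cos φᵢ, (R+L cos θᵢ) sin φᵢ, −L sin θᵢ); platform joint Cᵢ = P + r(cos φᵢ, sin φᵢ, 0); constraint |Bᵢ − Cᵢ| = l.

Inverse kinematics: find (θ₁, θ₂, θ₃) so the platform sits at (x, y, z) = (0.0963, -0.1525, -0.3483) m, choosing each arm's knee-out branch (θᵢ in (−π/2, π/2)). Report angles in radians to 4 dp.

φ1=0.0° → target in arm frame (0.0963, -0.1525)
  A cos θ + B sin θ = C:  0.0537·cos θ + -0.3483·sin θ = 0.1694
  γ=atan2(-0.3483,0.0537)=-1.4178;  ψ=arccos(0.4806)=1.0695;  θ1=γ+ψ≈-0.3483
rotate P by −φ2: (-0.1802, -0.0071, -0.3483)
  A=0.3302, B=-0.3483, C=(l²−L²−A²−y'²−z²)/(2L)=-0.1763
  √(A²+B²)=0.4800;  θ2 = -0.8120+1.9469 ≈ 1.1349
rotate P by −φ3: (0.0839, 0.1596, -0.3483)
  A=0.0661, B=-0.3483, C=(l²−L²−A²−y'²−z²)/(2L)=0.1539
  θ3 = atan2(B,A) + arccos(C/0.3545) = -0.2615

θ₁ = -0.3483, θ₂ = 1.1349, θ₃ = -0.2615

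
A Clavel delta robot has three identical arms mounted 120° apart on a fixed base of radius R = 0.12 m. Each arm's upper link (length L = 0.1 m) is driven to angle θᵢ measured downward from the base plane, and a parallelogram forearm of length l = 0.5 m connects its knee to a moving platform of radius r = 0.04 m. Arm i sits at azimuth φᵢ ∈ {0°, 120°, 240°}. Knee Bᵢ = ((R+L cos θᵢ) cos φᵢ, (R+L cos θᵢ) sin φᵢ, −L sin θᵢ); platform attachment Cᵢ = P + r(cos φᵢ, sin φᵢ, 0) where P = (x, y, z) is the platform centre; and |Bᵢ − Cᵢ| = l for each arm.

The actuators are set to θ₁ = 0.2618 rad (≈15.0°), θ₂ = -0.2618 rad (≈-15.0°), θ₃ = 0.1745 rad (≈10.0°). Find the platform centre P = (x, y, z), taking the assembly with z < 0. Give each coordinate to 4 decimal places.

φ1=0.0°: virtual centre (0.1766, 0.0000, -0.0259), radius l
arm 2 at φ=120.0°: e+L cos θ2 = 0.1766;  O2 = (-0.0883, 0.1529, 0.0259)
O3 = (0.1785·cos240.0°, 0.1785·sin240.0°, -0.0174) = (-0.0892, -0.1546, -0.0174)
|O₂|²−|O₁|² = 0.0000;  |O₃|²−|O₁|² = 0.0003
plane₁₂: -0.5298x+0.3059y+0.1035z = 0.0000
Cramer: x(z) = -0.0003+0.1140z;  y(z) = -0.0005-0.1410z
sphere 1 gives Az²+Bz+C=0 with A=1.0329, B=0.0116, C=-0.2180;  B²−4AC=0.9010;  roots -0.4651, 0.4539;  negative root z = -0.4651
x = -0.0533, y = 0.0651

(-0.0533, 0.0651, -0.4651)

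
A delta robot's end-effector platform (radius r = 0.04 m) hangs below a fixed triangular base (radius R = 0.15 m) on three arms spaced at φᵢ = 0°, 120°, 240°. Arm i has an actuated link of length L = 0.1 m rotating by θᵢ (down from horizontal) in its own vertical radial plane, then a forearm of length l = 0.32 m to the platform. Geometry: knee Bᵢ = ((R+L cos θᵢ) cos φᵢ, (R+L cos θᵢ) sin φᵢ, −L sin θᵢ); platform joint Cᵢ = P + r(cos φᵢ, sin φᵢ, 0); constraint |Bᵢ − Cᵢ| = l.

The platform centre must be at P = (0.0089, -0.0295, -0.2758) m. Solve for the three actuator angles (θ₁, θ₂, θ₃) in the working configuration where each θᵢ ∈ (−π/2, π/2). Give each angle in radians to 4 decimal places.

rotate P by −φ1: (0.0089, -0.0295, -0.2758)
  A cos θ + B sin θ = C:  0.1011·cos θ + -0.2758·sin θ = 0.0262
  θ1 = atan2(B,A) + arccos(C/0.2937) = 0.2620
arm 2 (φ=120.0°): x'=-0.0300, y'=0.0070
  A cos θ + B sin θ = C:  0.1400·cos θ + -0.2758·sin θ = -0.0166
  √(A²+B²)=0.3093;  θ2 = -1.1011+1.6244 ≈ 0.5233
rotate P by −φ3: (0.0211, 0.0225, -0.2758)
  e−x'=0.0889;  (l²−L²−(e−x')²−y'²−z²)/2L = 0.0396
  θ3 = atan2(B,A) + arccos(C/0.2898) = 0.1746

θ₁ = 0.2620, θ₂ = 0.5233, θ₃ = 0.1746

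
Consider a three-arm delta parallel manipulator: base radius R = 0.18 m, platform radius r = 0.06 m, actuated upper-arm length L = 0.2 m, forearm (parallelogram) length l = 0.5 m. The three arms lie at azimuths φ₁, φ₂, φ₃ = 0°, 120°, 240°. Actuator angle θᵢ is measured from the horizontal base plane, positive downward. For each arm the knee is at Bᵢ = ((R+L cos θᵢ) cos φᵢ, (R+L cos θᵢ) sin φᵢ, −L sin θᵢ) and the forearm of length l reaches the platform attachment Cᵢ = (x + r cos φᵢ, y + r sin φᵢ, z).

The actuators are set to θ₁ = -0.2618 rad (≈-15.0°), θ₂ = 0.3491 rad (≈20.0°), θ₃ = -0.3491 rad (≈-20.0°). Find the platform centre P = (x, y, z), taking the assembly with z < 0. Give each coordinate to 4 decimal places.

arm 1 at φ=0.0°: ρ1 = 0.3132;  S1 = (0.3132, 0.0000, 0.0518)
S2 = (0.3079·cos120.0°, 0.3079·sin120.0°, -0.0684) = (-0.1540, 0.2667, -0.0684)
S3 = (0.3079·cos240.0°, 0.3079·sin240.0°, 0.0684) = (-0.1540, -0.2667, 0.0684)
|S₂|²−|S₁|² = -0.0013;  |S₃|²−|S₁|² = -0.0013
linear system: -0.9343x+0.5334y = -0.0013−-0.2403z; -0.9343x+-0.5334y = -0.0013−0.0333z
det = 0.9966;  x = 0.0013+-0.1108z,  y = 0.0000+0.2565z
into |P−S₁|² = l²: 1.0781z² + -0.0344z + -0.1501 = 0;  Δ = 0.6484;  z = -0.3575 or 0.3894 → z<0 root = -0.3575
x = 0.0410, y = -0.0917

(0.0410, -0.0917, -0.3575)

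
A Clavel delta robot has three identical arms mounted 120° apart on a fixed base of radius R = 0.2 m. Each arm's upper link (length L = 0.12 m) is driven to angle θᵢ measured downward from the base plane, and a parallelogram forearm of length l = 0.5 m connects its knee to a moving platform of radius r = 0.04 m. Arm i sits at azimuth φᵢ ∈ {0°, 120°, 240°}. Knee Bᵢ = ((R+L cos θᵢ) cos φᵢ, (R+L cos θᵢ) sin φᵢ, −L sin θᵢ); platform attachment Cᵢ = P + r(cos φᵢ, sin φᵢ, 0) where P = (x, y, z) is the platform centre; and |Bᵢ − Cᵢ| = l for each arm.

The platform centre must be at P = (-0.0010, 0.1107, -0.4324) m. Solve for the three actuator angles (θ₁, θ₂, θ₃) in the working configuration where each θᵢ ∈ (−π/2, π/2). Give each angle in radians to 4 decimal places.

arm 1 (φ=0.0°): x'=-0.0010, y'=0.1107
  A cos θ + B sin θ = C:  0.1610·cos θ + -0.4324·sin θ = 0.0436
  θ1 = atan2(B,A) + arccos(C/0.4614) = 0.2619
arm 2 (φ=120.0°): x'=0.0964, y'=-0.0545
  A=0.0636, B=-0.4324, C=(l²−L²−A²−y'²−z²)/(2L)=0.1734
  γ=atan2(-0.4324,0.0636)=-1.4247;  ψ=arccos(0.3967)=1.1629;  θ2=γ+ψ≈-0.2618
φ3=240.0° → target in arm frame (-0.0954, -0.0562)
  e−x'=0.2554;  (l²−L²−(e−x')²−y'²−z²)/2L = -0.0823
  θ3 = atan2(B,A) + arccos(C/0.5022) = 0.6980

θ₁ = 0.2619, θ₂ = -0.2618, θ₃ = 0.6980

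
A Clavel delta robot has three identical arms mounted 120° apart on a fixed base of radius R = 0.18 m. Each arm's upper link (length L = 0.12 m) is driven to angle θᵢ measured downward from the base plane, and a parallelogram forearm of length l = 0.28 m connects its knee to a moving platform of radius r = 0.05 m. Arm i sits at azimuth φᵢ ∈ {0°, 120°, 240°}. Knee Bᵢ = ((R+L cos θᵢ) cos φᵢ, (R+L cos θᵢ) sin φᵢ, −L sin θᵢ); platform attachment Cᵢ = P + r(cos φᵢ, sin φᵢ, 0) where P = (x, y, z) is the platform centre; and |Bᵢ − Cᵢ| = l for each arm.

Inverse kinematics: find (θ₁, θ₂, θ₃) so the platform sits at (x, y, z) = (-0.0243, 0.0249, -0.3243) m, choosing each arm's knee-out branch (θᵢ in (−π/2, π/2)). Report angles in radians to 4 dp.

θ₁ = 1.3091, θ₂ = 0.9601, θ₃ = 1.2223

rotate P by −φ1: (-0.0243, 0.0249, -0.3243)
  A cos θ + B sin θ = C:  0.1543·cos θ + -0.3243·sin θ = -0.2733
  θ1 = atan2(B,A) + arccos(C/0.3591) = 1.3091
φ2=120.0° → target in arm frame (0.0337, 0.0086)
  A cos θ + B sin θ = C:  0.0963·cos θ + -0.3243·sin θ = -0.2105
  √(A²+B²)=0.3383;  θ2 = -1.2822+2.2423 ≈ 0.9601
φ3=240.0° → target in arm frame (-0.0094, -0.0335)
  e−x'=0.1394;  (l²−L²−(e−x')²−y'²−z²)/2L = -0.2572
  γ=atan2(-0.3243,0.1394)=-1.1648;  ψ=arccos(-0.7286)=2.3871;  θ3=γ+ψ≈1.2223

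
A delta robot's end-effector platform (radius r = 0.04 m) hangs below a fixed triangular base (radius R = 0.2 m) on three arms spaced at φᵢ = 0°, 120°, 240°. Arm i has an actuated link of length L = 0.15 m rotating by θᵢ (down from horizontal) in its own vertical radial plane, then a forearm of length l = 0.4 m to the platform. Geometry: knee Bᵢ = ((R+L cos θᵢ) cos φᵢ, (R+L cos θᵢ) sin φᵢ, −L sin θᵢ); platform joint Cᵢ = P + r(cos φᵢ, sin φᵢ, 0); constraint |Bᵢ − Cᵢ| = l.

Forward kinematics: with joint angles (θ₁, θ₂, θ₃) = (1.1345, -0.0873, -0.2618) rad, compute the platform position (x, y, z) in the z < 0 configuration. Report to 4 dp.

φ1=0.0°: virtual centre (0.2234, 0.0000, -0.1359), radius l
φ2=120.0°: virtual centre (-0.1547, 0.2680, 0.0131), radius l
arm 3 at φ=240.0°: (R−r)+L cos θ3 = 0.3049;  O3 = (-0.1524, -0.2640, 0.0388)
subtract pairs → two planes through P
plane₁₂: -0.7562x+0.5359y+0.2981z = 0.0275
det = 0.8022;  x = -0.0355+0.4297z,  y = 0.0012+0.0502z
into |P−O₁|² = l²: 1.1872z² + 0.0495z + -0.0745 = 0;  Δ = 0.3561;  z = -0.2721 or 0.2305 → z<0 root = -0.2721
x = -0.1525, y = -0.0125

(-0.1525, -0.0125, -0.2721)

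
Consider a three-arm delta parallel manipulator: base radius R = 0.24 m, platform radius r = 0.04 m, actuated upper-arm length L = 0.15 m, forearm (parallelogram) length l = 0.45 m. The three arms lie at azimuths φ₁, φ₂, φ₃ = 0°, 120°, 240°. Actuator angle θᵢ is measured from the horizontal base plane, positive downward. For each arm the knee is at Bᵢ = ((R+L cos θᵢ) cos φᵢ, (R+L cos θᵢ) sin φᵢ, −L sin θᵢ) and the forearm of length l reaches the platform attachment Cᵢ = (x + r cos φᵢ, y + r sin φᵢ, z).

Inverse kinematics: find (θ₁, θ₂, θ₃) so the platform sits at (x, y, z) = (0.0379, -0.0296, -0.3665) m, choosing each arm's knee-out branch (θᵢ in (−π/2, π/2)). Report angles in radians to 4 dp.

θ₁ = 0.2617, θ₂ = 0.6982, θ₃ = 0.4368

arm 1 (φ=0.0°): x'=0.0379, y'=-0.0296
  e−x'=0.1621;  (l²−L²−(e−x')²−y'²−z²)/2L = 0.0618
  θ1 = atan2(B,A) + arccos(C/0.4007) = 0.2617
rotate P by −φ2: (-0.0446, -0.0180, -0.3665)
  A cos θ + B sin θ = C:  0.2446·cos θ + -0.3665·sin θ = -0.0482
  θ2 = atan2(B,A) + arccos(C/0.4406) = 0.6982
rotate P by −φ3: (0.0067, 0.0476, -0.3665)
  A=0.1933, B=-0.3665, C=(l²−L²−A²−y'²−z²)/(2L)=0.0201
  √(A²+B²)=0.4144;  θ3 = -1.0854+1.5222 ≈ 0.4368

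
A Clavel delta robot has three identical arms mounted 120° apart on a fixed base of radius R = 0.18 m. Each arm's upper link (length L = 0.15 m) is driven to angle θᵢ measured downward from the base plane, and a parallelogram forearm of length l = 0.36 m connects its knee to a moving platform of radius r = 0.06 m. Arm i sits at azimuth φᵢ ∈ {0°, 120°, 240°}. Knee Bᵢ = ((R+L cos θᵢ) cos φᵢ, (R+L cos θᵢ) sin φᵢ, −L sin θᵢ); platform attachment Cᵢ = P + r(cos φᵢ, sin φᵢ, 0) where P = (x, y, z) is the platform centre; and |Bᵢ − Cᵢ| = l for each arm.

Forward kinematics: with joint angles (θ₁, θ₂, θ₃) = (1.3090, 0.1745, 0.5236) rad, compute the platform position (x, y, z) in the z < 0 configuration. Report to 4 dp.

(-0.1483, 0.0377, -0.3289)

φ1=0.0°: virtual centre (0.1588, 0.0000, -0.1449), radius l
arm 2 at φ=120.0°: e+L cos θ2 = 0.2677;  centre 2 = (-0.1339, 0.2319, -0.0260)
centre 3 = (0.2499·cos240.0°, 0.2499·sin240.0°, -0.0750) = (-0.1250, -0.2164, -0.0750)
subtract pairs → two planes through P
plane₁₂: -0.5854x+0.4637y+0.2377z = 0.0261
Cramer: x(z) = -0.0415+0.3247z;  y(z) = 0.0039-0.1028z
into |P−centre ₁|² = l²: 1.1160z² + 0.1589z + -0.0685 = 0;  Δ = 0.3308;  z = -0.3289 or 0.1865 → z<0 root = -0.3289
x = -0.1483, y = 0.0377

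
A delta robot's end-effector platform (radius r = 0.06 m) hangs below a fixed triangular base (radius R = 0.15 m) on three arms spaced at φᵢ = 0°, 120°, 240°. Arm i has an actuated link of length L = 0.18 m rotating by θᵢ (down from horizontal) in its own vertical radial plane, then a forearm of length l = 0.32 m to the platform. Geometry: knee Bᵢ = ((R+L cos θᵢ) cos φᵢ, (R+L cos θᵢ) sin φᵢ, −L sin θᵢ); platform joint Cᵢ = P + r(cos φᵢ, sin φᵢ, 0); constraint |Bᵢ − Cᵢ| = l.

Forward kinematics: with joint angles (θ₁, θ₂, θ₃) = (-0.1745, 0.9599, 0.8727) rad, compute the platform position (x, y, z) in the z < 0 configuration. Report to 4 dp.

(0.1413, -0.0130, -0.2626)

φ1=0.0°: virtual centre (0.2673, 0.0000, 0.0313), radius l
φ2=120.0°: virtual centre (-0.0966, 0.1674, -0.1474), radius l
arm 3 at φ=240.0°: e+L cos θ3 = 0.2057;  centre 3 = (-0.1028, -0.1781, -0.1379)
eliminate P² terms by subtracting sphere 1 from 2 and 3
linear system: -0.7278x+0.3347y = -0.0133−-0.3574z; -0.7402x+-0.3563y = -0.0111−-0.3383z
Cramer: x(z) = 0.0167-0.4744z;  y(z) = -0.0035+0.0362z
sphere 1 gives Az²+Bz+C=0 with A=1.2264, B=0.1750, C=-0.0386;  B²−4AC=0.2201;  roots -0.2626, 0.1199;  negative root z = -0.2626
x = 0.1413, y = -0.0130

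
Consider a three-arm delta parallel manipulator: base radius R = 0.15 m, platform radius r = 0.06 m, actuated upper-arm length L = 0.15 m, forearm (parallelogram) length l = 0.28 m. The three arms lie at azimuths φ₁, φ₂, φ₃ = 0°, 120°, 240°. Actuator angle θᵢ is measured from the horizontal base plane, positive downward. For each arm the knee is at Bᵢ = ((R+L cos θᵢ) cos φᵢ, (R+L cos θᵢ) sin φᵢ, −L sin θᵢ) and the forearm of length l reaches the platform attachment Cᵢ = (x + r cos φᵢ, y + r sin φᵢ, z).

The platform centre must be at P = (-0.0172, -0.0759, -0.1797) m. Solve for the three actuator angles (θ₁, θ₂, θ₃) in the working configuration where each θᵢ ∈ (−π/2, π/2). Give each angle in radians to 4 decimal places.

arm 1 (φ=0.0°): x'=-0.0172, y'=-0.0759
  e−x'=0.1072;  (l²−L²−(e−x')²−y'²−z²)/2L = 0.0212
  √(A²+B²)=0.2092;  θ1 = -1.0329+1.4694 ≈ 0.4365
rotate P by −φ2: (-0.0571, 0.0528, -0.1797)
  A cos θ + B sin θ = C:  0.1471·cos θ + -0.1797·sin θ = -0.0028
  θ2 = atan2(B,A) + arccos(C/0.2322) = 0.6980
φ3=240.0° → target in arm frame (0.0743, 0.0231)
  e−x'=0.0157;  (l²−L²−(e−x')²−y'²−z²)/2L = 0.0761
  γ=atan2(-0.1797,0.0157)=-1.4838;  ψ=arccos(0.4219)=1.1353;  θ3=γ+ψ≈-0.3486

θ₁ = 0.4365, θ₂ = 0.6980, θ₃ = -0.3486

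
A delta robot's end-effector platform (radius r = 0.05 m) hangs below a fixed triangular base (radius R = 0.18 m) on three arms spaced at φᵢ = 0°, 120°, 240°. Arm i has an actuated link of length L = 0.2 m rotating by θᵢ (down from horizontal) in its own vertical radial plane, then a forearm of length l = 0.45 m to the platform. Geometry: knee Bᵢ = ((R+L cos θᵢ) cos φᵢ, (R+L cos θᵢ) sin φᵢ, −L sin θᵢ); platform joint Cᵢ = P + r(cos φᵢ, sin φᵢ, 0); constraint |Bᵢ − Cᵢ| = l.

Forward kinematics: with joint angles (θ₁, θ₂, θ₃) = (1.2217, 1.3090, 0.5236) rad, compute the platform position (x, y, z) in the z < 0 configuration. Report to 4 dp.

φ1=0.0°: virtual centre (0.1984, 0.0000, -0.1879), radius l
φ2=120.0°: virtual centre (-0.0909, 0.1574, -0.1932), radius l
S3 = (0.3032·cos240.0°, 0.3032·sin240.0°, -0.1000) = (-0.1516, -0.2626, -0.1000)
subtract pairs → two planes through P
[-0.5786 0.3148 -0.0105]·P = -0.0043;  [-0.7000 -0.5252 0.1759]·P = 0.0272
det = 0.5242;  x = -0.0120+0.0951z,  y = -0.0359+0.2081z
into |P−S₁|² = l²: 1.0524z² + 0.3209z + -0.1216 = 0;  Δ = 0.6149;  z = -0.5251 or 0.2201 → z<0 root = -0.5251
x = -0.0620, y = -0.1451

(-0.0620, -0.1451, -0.5251)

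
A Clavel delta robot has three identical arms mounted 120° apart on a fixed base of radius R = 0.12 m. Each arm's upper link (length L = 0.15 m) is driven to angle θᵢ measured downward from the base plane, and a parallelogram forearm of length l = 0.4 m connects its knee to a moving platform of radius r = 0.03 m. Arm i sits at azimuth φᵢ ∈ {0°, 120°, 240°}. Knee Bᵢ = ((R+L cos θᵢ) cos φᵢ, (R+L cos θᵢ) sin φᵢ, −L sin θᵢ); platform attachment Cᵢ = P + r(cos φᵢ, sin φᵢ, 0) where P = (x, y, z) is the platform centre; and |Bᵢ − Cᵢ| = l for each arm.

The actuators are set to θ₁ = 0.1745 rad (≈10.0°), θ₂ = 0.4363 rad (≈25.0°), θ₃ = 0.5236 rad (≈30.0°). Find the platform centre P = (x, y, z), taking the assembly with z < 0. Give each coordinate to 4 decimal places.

arm 1 at φ=0.0°: (R−r)+L cos θ1 = 0.2377;  S1 = (0.2377, 0.0000, -0.0260)
φ2=120.0°: virtual centre (-0.1130, 0.1957, -0.0634), radius l
S3 = (0.2199·cos240.0°, 0.2199·sin240.0°, -0.0750) = (-0.1100, -0.1904, -0.0750)
subtract pairs → two planes through P
linear system: -0.7014x+0.3914y = -0.0021−-0.0747z; -0.6953x+-0.3809y = -0.0032−-0.0979z
Cramer: x(z) = 0.0038-0.1238z;  y(z) = 0.0014-0.0310z
into |P−S₁|² = l²: 1.0163z² + 0.1099z + -0.1046 = 0;  Δ = 0.4373;  z = -0.3794 or 0.2713 → z<0 root = -0.3794
x = 0.0508, y = 0.0132

(0.0508, 0.0132, -0.3794)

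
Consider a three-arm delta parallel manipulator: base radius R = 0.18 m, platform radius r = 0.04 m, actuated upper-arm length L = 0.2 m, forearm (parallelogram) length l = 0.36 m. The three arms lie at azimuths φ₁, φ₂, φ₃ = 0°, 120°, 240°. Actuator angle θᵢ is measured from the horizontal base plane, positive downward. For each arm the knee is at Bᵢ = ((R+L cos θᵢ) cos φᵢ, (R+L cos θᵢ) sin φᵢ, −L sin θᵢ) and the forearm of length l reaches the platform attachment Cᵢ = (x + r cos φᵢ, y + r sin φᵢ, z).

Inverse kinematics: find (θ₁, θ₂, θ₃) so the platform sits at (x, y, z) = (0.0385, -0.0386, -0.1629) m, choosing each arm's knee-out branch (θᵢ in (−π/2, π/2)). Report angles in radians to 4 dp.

rotate P by −φ1: (0.0385, -0.0386, -0.1629)
  A=0.1015, B=-0.1629, C=(l²−L²−A²−y'²−z²)/(2L)=0.1282
  γ=atan2(-0.1629,0.1015)=-1.0136;  ψ=arccos(0.6678)=0.8395;  θ1=γ+ψ≈-0.1741
φ2=120.0° → target in arm frame (-0.0527, -0.0140)
  A cos θ + B sin θ = C:  0.1927·cos θ + -0.1629·sin θ = 0.0644
  θ2 = atan2(B,A) + arccos(C/0.2523) = 0.6110
arm 3 (φ=240.0°): x'=0.0142, y'=0.0526
  A=0.1258, B=-0.1629, C=(l²−L²−A²−y'²−z²)/(2L)=0.1112
  θ3 = atan2(B,A) + arccos(C/0.2058) = 0.0872

θ₁ = -0.1741, θ₂ = 0.6110, θ₃ = 0.0872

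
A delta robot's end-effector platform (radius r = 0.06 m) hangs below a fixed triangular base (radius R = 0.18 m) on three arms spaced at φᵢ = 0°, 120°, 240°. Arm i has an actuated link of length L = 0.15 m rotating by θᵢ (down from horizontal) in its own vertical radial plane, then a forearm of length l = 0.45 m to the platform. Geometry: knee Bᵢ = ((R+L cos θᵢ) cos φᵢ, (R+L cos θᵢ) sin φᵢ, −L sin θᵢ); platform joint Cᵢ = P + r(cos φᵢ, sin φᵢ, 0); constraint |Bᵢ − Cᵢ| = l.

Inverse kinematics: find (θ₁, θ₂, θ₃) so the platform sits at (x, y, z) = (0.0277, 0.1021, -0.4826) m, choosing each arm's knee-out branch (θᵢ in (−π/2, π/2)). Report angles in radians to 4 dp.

θ₁ = 0.6981, θ₂ = 0.5237, θ₃ = 1.1345

φ1=0.0° → target in arm frame (0.0277, 0.1021)
  A cos θ + B sin θ = C:  0.0923·cos θ + -0.4826·sin θ = -0.2395
  √(A²+B²)=0.4913;  θ1 = -1.3818+2.0799 ≈ 0.6981
arm 2 (φ=120.0°): x'=0.0746, y'=-0.0750
  A cos θ + B sin θ = C:  0.0454·cos θ + -0.4826·sin θ = -0.2020
  γ=atan2(-0.4826,0.0454)=-1.4769;  ψ=arccos(-0.4167)=2.0006;  θ2=γ+ψ≈0.5237
rotate P by −φ3: (-0.1023, -0.0271, -0.4826)
  A=0.2223, B=-0.4826, C=(l²−L²−A²−y'²−z²)/(2L)=-0.3435
  γ=atan2(-0.4826,0.2223)=-1.1392;  ψ=arccos(-0.6464)=2.2737;  θ3=γ+ψ≈1.1345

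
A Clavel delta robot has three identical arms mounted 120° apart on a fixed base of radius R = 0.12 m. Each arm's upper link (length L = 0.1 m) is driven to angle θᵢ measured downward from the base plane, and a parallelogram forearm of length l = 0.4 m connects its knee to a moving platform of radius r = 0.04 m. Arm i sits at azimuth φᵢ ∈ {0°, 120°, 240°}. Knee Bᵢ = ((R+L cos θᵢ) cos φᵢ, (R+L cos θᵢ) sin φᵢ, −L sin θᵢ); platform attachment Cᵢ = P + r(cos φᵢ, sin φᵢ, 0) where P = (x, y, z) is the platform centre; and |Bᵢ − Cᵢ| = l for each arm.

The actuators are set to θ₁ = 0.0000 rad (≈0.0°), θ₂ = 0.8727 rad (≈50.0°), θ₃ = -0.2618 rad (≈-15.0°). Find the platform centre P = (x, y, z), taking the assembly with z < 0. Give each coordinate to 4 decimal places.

arm 1 at φ=0.0°: e+L cos θ1 = 0.1800;  centre 1 = (0.1800, 0.0000, 0.0000)
centre 2 = (0.1443·cos120.0°, 0.1443·sin120.0°, -0.0766) = (-0.0721, 0.1249, -0.0766)
arm 3 at φ=240.0°: e+L cos θ3 = 0.1766;  centre 3 = (-0.0883, -0.1529, 0.0259)
|centre ₂|²−|centre ₁|² = -0.0057;  |centre ₃|²−|centre ₁|² = -0.0005
[-0.5043 0.2499 -0.1532]·P = -0.0057;  [-0.5366 -0.3059 0.0518]·P = -0.0005
det = 0.2883;  x = 0.0065+-0.1177z,  y = -0.0097+0.3757z
sphere 1 gives Az²+Bz+C=0 with A=1.1550, B=0.0335, C=-0.1298;  B²−4AC=0.6009;  roots -0.3501, 0.3210;  negative root z = -0.3501
x = 0.0477, y = -0.1412

(0.0477, -0.1412, -0.3501)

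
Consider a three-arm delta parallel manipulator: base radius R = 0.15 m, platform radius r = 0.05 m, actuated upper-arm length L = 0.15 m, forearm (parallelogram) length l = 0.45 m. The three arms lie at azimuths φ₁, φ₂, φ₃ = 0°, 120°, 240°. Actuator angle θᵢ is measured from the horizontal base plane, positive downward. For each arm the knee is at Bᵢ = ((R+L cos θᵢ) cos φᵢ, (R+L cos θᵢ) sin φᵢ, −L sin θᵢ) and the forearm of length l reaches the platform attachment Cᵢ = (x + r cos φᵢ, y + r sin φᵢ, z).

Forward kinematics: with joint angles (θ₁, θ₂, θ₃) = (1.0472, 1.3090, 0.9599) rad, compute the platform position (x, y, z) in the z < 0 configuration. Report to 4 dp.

φ1=0.0°: virtual centre (0.1750, 0.0000, -0.1299), radius l
φ2=120.0°: virtual centre (-0.0694, 0.1202, -0.1449), radius l
φ3=240.0°: virtual centre (-0.0930, -0.1611, -0.1229), radius l
|S₂|²−|S₁|² = -0.0072;  |S₃|²−|S₁|² = 0.0022
[-0.4888 0.2404 -0.0300]·P = -0.0072;  [-0.5360 -0.3222 0.0141]·P = 0.0022
det = 0.2864;  x = 0.0063+-0.0219z,  y = -0.0173+0.0801z
into |P−S₁|² = l²: 1.0069z² + 0.2644z + -0.1569 = 0;  Δ = 0.7017;  z = -0.5473 or 0.2847 → z<0 root = -0.5473
x = 0.0183, y = -0.0611

(0.0183, -0.0611, -0.5473)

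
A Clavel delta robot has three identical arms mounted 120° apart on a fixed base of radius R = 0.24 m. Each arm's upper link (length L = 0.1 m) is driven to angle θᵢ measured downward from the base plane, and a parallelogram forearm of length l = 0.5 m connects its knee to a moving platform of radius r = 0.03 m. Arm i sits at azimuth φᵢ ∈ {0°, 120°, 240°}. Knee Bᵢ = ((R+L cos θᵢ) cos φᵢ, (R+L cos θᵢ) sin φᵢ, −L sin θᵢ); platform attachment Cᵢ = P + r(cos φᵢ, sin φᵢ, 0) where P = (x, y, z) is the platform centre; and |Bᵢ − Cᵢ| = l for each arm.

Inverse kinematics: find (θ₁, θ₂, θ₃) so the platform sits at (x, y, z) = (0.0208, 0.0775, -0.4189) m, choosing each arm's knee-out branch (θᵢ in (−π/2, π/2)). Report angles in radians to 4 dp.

arm 1 (φ=0.0°): x'=0.0208, y'=0.0775
  A cos θ + B sin θ = C:  0.1892·cos θ + -0.4189·sin θ = 0.1136
  √(A²+B²)=0.4596;  θ1 = -1.1466+1.3211 ≈ 0.1745
rotate P by −φ2: (0.0567, -0.0568, -0.4189)
  A cos θ + B sin θ = C:  0.1533·cos θ + -0.4189·sin θ = 0.1890
  √(A²+B²)=0.4461;  θ2 = -1.2200+1.1332 ≈ -0.0868
arm 3 (φ=240.0°): x'=-0.0775, y'=-0.0207
  A=0.2875, B=-0.4189, C=(l²−L²−A²−y'²−z²)/(2L)=-0.0929
  √(A²+B²)=0.5081;  θ3 = -0.9693+1.7546 ≈ 0.7853

θ₁ = 0.1745, θ₂ = -0.0868, θ₃ = 0.7853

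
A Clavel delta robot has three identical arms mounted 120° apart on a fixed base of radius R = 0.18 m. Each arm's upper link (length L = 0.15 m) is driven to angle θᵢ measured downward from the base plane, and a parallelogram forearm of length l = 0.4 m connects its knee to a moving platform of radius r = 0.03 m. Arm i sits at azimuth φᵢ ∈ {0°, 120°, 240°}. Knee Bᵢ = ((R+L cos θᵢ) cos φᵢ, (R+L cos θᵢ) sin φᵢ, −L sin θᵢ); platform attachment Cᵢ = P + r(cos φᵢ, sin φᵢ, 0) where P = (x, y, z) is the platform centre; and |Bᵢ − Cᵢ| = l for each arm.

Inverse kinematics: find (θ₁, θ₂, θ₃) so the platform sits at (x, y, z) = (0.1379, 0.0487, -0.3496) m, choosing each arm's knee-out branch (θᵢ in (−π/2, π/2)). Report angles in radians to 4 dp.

arm 1 (φ=0.0°): x'=0.1379, y'=0.0487
  e−x'=0.0121;  (l²−L²−(e−x')²−y'²−z²)/2L = 0.0425
  γ=atan2(-0.3496,0.0121)=-1.5362;  ψ=arccos(0.1216)=1.4489;  θ1=γ+ψ≈-0.0873
φ2=120.0° → target in arm frame (-0.0268, -0.1438)
  A=0.1768, B=-0.3496, C=(l²−L²−A²−y'²−z²)/(2L)=-0.1221
  √(A²+B²)=0.3918;  θ2 = -1.1026+1.8878 ≈ 0.7852
φ3=240.0° → target in arm frame (-0.1111, 0.0951)
  e−x'=0.2611;  (l²−L²−(e−x')²−y'²−z²)/2L = -0.2065
  θ3 = atan2(B,A) + arccos(C/0.4364) = 1.1345

θ₁ = -0.0873, θ₂ = 0.7852, θ₃ = 1.1345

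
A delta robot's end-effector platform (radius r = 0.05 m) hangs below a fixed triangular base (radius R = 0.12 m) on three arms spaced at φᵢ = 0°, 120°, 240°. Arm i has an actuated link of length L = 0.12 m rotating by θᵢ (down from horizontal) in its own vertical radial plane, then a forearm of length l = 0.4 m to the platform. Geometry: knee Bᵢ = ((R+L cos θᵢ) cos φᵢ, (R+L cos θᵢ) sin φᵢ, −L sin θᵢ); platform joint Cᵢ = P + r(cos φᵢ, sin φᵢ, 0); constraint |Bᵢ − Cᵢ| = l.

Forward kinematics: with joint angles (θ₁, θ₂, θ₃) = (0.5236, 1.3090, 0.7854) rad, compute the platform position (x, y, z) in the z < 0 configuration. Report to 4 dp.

arm 1 at φ=0.0°: (R−r)+L cos θ1 = 0.1739;  O1 = (0.1739, 0.0000, -0.0600)
O2 = (0.1011·cos120.0°, 0.1011·sin120.0°, -0.1159) = (-0.0505, 0.0875, -0.1159)
φ3=240.0°: virtual centre (-0.0774, -0.1341, -0.0849), radius l
|O₂|²−|O₁|² = -0.0102;  |O₃|²−|O₁|² = -0.0027
linear system: -0.4489x+0.1750y = -0.0102−-0.1118z; -0.5027x+-0.2682y = -0.0027−-0.0497z
Cramer: x(z) = 0.0154-0.1857z;  y(z) = -0.0189+0.1627z
quadratic in z: (1.0609)z²+(0.1727)z+(-0.1309)=0, √Δ=0.7651 → z ∈ {-0.4420, 0.2792}; z = -0.4420 (taking z<0)
x = 0.0974, y = -0.0908

(0.0974, -0.0908, -0.4420)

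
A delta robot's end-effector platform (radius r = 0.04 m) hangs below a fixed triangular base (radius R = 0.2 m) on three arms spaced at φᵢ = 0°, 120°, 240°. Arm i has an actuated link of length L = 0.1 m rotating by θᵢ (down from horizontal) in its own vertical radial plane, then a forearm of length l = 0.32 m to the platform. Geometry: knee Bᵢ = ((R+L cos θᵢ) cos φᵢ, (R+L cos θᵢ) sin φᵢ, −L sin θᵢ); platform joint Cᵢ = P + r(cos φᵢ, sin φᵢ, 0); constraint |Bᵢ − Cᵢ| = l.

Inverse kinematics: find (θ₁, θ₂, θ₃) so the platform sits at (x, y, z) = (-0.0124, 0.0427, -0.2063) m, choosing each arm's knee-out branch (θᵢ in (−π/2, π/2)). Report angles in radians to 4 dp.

θ₁ = 0.3489, θ₂ = -0.3495, θ₃ = 0.5236

rotate P by −φ1: (-0.0124, 0.0427, -0.2063)
  e−x'=0.1724;  (l²−L²−(e−x')²−y'²−z²)/2L = 0.0915
  θ1 = atan2(B,A) + arccos(C/0.2689) = 0.3489
φ2=120.0° → target in arm frame (0.0432, -0.0106)
  A=0.1168, B=-0.2063, C=(l²−L²−A²−y'²−z²)/(2L)=0.1804
  √(A²+B²)=0.2371;  θ2 = -1.0556+0.7060 ≈ -0.3495
φ3=240.0° → target in arm frame (-0.0308, -0.0321)
  A=0.1908, B=-0.2063, C=(l²−L²−A²−y'²−z²)/(2L)=0.0621
  θ3 = atan2(B,A) + arccos(C/0.2810) = 0.5236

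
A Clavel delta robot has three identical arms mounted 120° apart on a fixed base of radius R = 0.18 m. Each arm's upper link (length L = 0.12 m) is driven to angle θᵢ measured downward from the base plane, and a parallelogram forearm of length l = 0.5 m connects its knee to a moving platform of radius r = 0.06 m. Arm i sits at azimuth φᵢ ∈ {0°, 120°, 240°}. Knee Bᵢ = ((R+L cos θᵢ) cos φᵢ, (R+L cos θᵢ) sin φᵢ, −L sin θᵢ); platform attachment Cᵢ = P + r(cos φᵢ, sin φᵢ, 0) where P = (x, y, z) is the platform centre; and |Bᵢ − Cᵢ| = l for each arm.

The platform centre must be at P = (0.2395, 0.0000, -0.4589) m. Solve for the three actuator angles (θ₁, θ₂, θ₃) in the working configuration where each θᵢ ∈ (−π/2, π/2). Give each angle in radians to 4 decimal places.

φ1=0.0° → target in arm frame (0.2395, 0.0000)
  e−x'=-0.1195;  (l²−L²−(e−x')²−y'²−z²)/2L = 0.0447
  γ=atan2(-0.4589,-0.1195)=-1.8255;  ψ=arccos(0.0943)=1.4764;  θ1=γ+ψ≈-0.3492
rotate P by −φ2: (-0.1197, -0.2074, -0.4589)
  e−x'=0.2397;  (l²−L²−(e−x')²−y'²−z²)/2L = -0.3145
  γ=atan2(-0.4589,0.2397)=-1.0894;  ψ=arccos(-0.6075)=2.2237;  θ2=γ+ψ≈1.1344
arm 3 (φ=240.0°): x'=-0.1198, y'=0.2074
  A cos θ + B sin θ = C:  0.2398·cos θ + -0.4589·sin θ = -0.3145
  √(A²+B²)=0.5178;  θ3 = -1.0894+2.2237 ≈ 1.1344

θ₁ = -0.3492, θ₂ = 1.1344, θ₃ = 1.1344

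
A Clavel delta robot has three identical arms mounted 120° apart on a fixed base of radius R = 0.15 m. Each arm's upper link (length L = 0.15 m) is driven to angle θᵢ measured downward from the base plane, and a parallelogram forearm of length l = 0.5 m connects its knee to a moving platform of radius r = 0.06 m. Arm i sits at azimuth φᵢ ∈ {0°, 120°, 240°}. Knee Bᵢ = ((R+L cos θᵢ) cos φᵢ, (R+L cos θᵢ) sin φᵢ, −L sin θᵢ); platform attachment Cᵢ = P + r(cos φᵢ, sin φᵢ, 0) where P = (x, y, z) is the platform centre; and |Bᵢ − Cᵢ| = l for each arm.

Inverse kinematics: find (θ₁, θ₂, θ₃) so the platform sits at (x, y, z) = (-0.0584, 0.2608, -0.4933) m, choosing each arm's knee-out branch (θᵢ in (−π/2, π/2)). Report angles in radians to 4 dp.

arm 1 (φ=0.0°): x'=-0.0584, y'=0.2608
  A cos θ + B sin θ = C:  0.1484·cos θ + -0.4933·sin θ = -0.3529
  √(A²+B²)=0.5151;  θ1 = -1.2786+2.3256 ≈ 1.0470
rotate P by −φ2: (0.2551, -0.0798, -0.4933)
  A cos θ + B sin θ = C:  -0.1651·cos θ + -0.4933·sin θ = -0.1649
  √(A²+B²)=0.5202;  θ2 = -1.8937+1.8933 ≈ -0.0004
rotate P by −φ3: (-0.1967, -0.1810, -0.4933)
  A=0.2867, B=-0.4933, C=(l²−L²−A²−y'²−z²)/(2L)=-0.4359
  γ=atan2(-0.4933,0.2867)=-1.0444;  ψ=arccos(-0.7640)=2.4403;  θ3=γ+ψ≈1.3959

θ₁ = 1.0470, θ₂ = -0.0004, θ₃ = 1.3959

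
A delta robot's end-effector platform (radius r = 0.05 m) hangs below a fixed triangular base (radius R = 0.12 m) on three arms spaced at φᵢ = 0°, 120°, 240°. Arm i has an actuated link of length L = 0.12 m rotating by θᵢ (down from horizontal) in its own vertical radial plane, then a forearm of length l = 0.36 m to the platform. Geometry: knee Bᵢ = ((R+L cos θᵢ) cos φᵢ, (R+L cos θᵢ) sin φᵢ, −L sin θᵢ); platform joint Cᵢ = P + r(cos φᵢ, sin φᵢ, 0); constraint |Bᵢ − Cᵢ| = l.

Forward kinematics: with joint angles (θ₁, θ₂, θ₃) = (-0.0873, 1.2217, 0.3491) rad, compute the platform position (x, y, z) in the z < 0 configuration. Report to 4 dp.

arm 1 at φ=0.0°: (R−r)+L cos θ1 = 0.1895;  O1 = (0.1895, 0.0000, 0.0105)
arm 2 at φ=120.0°: (R−r)+L cos θ2 = 0.1110;  O2 = (-0.0555, 0.0962, -0.1128)
O3 = (0.1828·cos240.0°, 0.1828·sin240.0°, -0.0410) = (-0.0914, -0.1583, -0.0410)
|O₂|²−|O₁|² = -0.0110;  |O₃|²−|O₁|² = -0.0009
linear system: -0.4901x+0.1923y = -0.0110−-0.2464z; -0.5618x+-0.3166y = -0.0009−-0.1030z
Cramer: x(z) = 0.0139-0.3717z;  y(z) = -0.0217+0.3342z
into |P−O₁|² = l²: 1.2498z² + 0.0951z + -0.0982 = 0;  Δ = 0.4999;  z = -0.3209 or 0.2448 → z<0 root = -0.3209
x = 0.1332, y = -0.1289

(0.1332, -0.1289, -0.3209)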